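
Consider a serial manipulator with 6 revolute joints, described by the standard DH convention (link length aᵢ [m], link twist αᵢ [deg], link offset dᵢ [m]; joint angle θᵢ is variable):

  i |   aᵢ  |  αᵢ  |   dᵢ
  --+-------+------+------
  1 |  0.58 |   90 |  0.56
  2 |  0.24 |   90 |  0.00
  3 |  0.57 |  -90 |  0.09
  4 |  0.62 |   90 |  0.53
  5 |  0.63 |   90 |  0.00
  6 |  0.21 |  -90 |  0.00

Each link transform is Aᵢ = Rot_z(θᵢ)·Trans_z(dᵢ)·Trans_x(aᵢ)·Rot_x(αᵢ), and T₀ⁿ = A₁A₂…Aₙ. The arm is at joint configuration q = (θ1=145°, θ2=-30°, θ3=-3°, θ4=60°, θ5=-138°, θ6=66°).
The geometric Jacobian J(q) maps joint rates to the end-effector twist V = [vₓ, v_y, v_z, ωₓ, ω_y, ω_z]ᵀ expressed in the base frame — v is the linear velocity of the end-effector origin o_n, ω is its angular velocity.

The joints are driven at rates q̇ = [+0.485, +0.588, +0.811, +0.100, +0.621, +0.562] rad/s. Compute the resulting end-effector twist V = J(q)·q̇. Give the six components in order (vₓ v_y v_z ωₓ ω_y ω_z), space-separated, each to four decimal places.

-0.7608 0.1425 0.6637 0.9490 0.6620 -0.9565

o_n = [-1.1493, 0.8174, -0.0457]
J₁: ẑ×o_n = [-0.8174, -1.1493, 0.0000], ω = ẑ
J2: z=[0.5736, 0.8192, 0.0000] o=[-0.4751, 0.3327, 0.5600] → [-0.4962, 0.3474, 0.8303, 0.5736, 0.8192, 0.0000]
J3: z=[0.4096, -0.2868, -0.8660] o=[-0.6454, 0.4519, 0.4400] → [0.4559, 0.6354, 0.0052, 0.4096, -0.2868, -0.8660]
J4: z=[0.5357, 0.8440, -0.0262] o=[-1.0294, 0.6844, 0.0774] → [-0.1005, 0.0691, 0.1724, 0.5357, 0.8440, -0.0262]
J5: z=[-0.4347, 0.2491, -0.8654] o=[-1.1944, 1.4262, 0.3738] → [-0.6313, -0.2214, 0.2534, -0.4347, 0.2491, -0.8654]
J6: z=[0.8825, 0.3094, -0.3542] o=[-1.0812, 0.8480, 0.1506] → [-0.0716, 0.1973, -0.0059, 0.8825, 0.3094, -0.3542]
V = J·q̇ = [-0.7608, 0.1425, 0.6637, 0.9490, 0.6620, -0.9565]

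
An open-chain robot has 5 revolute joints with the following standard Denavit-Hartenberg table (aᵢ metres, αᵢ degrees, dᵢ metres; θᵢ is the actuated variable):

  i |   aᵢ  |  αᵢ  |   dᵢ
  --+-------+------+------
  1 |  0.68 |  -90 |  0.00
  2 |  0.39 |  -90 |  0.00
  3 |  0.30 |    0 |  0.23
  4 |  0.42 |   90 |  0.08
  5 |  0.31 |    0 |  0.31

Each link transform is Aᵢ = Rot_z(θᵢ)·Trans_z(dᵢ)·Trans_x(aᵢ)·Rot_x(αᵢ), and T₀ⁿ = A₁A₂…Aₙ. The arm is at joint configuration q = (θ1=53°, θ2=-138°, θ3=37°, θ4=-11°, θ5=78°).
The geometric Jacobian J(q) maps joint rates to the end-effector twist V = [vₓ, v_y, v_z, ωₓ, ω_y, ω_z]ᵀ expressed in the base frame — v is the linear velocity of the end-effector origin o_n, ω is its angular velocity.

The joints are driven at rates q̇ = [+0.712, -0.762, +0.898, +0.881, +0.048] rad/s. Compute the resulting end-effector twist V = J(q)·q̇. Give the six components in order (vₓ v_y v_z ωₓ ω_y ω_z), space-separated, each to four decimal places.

o_n = [0.2104, 0.0893, 1.2593]
J₁: ẑ×o_n = [-0.0893, 0.2104, 0.0000], ω = ẑ
J2: z=[-0.7986, 0.6018, 0.0000] o=[0.4092, 0.5431, 0.0000] → [0.7579, 1.0057, 0.4821, -0.7986, 0.6018, 0.0000]
J3: z=[0.4027, 0.5344, 0.7431] o=[0.2348, 0.3116, 0.2610] → [0.6987, -0.4202, -0.0765, 0.4027, 0.5344, 0.7431]
J4: z=[0.4027, 0.5344, 0.7431] o=[0.3645, 0.1837, 0.5922] → [0.4266, -0.3832, 0.0443, 0.4027, 0.5344, 0.7431]
J5: z=[-0.9139, 0.2807, 0.2933] o=[0.3749, -0.1084, 0.9042] → [0.0417, 0.2762, -0.1345, -0.9139, 0.2807, 0.2933]
V = J·q̇ = [0.3643, -1.3182, -0.4034, 1.2811, 0.5056, 2.0481]

0.3643 -1.3182 -0.4034 1.2811 0.5056 2.0481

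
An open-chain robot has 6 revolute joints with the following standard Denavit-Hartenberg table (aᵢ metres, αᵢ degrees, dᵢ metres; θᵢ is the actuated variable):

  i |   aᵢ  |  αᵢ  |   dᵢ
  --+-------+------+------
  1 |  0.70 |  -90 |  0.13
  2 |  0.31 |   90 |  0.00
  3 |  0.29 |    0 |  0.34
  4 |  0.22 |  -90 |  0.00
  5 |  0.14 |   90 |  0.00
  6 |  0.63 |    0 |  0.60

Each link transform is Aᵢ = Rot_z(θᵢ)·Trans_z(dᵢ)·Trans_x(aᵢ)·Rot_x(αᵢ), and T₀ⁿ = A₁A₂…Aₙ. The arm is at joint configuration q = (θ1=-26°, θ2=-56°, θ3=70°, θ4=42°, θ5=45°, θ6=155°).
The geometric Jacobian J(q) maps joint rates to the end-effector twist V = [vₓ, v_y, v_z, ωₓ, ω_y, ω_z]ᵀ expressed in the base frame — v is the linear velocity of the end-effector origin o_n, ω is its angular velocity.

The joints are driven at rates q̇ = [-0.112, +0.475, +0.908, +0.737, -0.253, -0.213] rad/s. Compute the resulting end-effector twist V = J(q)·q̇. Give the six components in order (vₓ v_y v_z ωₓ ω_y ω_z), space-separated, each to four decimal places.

o_n = [0.0640, 0.5113, 0.7569]
J₁: ẑ×o_n = [-0.5113, 0.0640, 0.0000], ω = ẑ
J2: z=[0.4384, 0.8988, 0.0000] o=[0.6292, -0.3069, 0.1300] → [0.5635, -0.2748, 0.8666, 0.4384, 0.8988, 0.0000]
J3: z=[-0.7451, 0.3634, 0.5592] o=[0.7850, -0.3829, 0.3870] → [-0.3655, -0.1275, -0.4042, -0.7451, 0.3634, 0.5592]
J4: z=[-0.7451, 0.3634, 0.5592] o=[0.7009, -0.0387, 0.6594] → [-0.2721, -0.2835, -0.1783, -0.7451, 0.3634, 0.5592]
J5: z=[-0.6302, -0.1094, -0.7687] o=[0.7489, 0.1649, 0.5910] → [0.2481, 0.6310, -0.2932, -0.6302, -0.1094, -0.7687]
J6: z=[-0.3726, 0.9112, 0.1758] o=[0.8443, 0.2205, 0.5049] → [0.1785, -0.0433, 0.6026, -0.3726, 0.9112, 0.1758]
V = J·q̇ = [-0.3083, -0.6128, -0.1410, -0.7787, 0.8584, 0.9649]

-0.3083 -0.6128 -0.1410 -0.7787 0.8584 0.9649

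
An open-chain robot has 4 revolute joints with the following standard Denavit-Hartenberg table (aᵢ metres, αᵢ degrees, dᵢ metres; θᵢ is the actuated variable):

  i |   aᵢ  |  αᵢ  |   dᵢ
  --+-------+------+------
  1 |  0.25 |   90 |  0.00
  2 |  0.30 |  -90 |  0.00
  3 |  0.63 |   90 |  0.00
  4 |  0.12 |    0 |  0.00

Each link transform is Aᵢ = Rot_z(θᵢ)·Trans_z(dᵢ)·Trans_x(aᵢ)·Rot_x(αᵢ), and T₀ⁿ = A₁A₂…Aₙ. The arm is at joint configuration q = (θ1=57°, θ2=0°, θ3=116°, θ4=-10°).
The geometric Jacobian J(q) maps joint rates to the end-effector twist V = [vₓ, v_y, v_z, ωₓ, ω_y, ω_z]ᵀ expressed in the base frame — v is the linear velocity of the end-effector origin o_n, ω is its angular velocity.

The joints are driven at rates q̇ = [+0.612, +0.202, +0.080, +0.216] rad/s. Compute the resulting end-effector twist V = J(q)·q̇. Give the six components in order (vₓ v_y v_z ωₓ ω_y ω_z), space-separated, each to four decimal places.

-0.3476 -0.3265 0.0199 0.1957 0.1044 0.6920

o_n = [-0.4430, 0.5524, -0.0208]
J₁: ẑ×o_n = [-0.5524, -0.4430, 0.0000], ω = ẑ
J2: z=[0.8387, -0.5446, 0.0000] o=[0.1362, 0.2097, 0.0000] → [0.0113, 0.0175, -0.0280, 0.8387, -0.5446, 0.0000]
J3: z=[-0.0000, -0.0000, 1.0000] o=[0.2996, 0.4613, 0.0000] → [-0.0912, -0.7426, -0.0000, -0.0000, -0.0000, 1.0000]
J4: z=[0.1219, 0.9925, 0.0000] o=[-0.3258, 0.5380, 0.0000] → [-0.0207, 0.0025, 0.1182, 0.1219, 0.9925, 0.0000]
V = J·q̇ = [-0.3476, -0.3265, 0.0199, 0.1957, 0.1044, 0.6920]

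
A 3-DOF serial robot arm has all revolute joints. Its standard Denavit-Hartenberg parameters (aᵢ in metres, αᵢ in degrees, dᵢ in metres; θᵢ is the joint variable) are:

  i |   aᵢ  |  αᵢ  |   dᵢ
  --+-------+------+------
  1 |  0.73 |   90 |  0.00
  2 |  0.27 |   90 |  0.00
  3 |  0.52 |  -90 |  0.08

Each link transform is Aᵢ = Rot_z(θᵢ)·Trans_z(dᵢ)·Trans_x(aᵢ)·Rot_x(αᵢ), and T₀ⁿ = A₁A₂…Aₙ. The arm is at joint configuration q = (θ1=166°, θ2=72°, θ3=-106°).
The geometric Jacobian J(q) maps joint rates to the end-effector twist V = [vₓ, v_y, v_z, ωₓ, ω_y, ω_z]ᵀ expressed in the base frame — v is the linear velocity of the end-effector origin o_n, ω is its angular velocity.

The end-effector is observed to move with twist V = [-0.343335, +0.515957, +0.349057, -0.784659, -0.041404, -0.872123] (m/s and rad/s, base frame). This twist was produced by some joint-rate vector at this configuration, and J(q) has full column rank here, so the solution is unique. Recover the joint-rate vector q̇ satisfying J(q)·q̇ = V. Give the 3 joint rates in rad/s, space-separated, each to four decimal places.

-0.6280 -0.2300 0.7900

o_n = [-0.9410, -0.2805, 0.0957]
J₁: ẑ×o_n = [0.2805, -0.9410, 0.0000], ω = ẑ
J2: z=[0.2419, 0.9703, 0.0000] o=[-0.7083, 0.1766, 0.0000] → [0.0929, -0.0232, 0.1152, 0.2419, 0.9703, 0.0000]
J3: z=[-0.9228, 0.2301, -0.3090] o=[-0.7893, 0.1968, 0.2568] → [-0.1846, -0.1017, 0.4754, -0.9228, 0.2301, -0.3090]
q̇ = J⁺·V = [-0.6280, -0.2300, 0.7900]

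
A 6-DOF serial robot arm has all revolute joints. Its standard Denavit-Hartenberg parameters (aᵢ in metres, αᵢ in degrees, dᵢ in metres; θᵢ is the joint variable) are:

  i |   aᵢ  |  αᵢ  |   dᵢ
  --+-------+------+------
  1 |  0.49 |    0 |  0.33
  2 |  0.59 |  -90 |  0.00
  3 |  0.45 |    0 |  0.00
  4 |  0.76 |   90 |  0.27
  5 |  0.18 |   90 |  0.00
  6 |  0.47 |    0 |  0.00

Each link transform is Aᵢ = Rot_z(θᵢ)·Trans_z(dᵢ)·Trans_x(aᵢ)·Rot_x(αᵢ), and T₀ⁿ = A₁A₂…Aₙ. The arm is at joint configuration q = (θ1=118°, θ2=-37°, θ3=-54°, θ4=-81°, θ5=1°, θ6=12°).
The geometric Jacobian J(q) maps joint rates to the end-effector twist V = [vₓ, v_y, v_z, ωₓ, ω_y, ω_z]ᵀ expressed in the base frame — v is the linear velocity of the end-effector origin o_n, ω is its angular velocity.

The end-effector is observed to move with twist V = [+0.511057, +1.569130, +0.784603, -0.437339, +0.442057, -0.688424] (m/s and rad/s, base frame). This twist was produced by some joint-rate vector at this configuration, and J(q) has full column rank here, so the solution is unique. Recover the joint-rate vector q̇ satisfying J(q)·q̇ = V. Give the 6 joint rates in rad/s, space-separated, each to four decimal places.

o_n = [-0.5397, 0.2749, 1.6146]
J₁: ẑ×o_n = [-0.2749, -0.5397, 0.0000], ω = ẑ
J2: z=[0.0000, 0.0000, 1.0000] o=[-0.2300, 0.4326, 0.3300] → [0.1578, -0.3097, 0.0000, 0.0000, 0.0000, 1.0000]
J3: z=[-0.9877, 0.1564, 0.0000] o=[-0.1377, 1.0154, 0.3300] → [0.2010, 1.2688, 0.7943, -0.9877, 0.1564, 0.0000]
J4: z=[-0.9877, 0.1564, 0.0000] o=[-0.0964, 1.2766, 0.6941] → [0.1440, 0.9093, 1.0588, -0.9877, 0.1564, 0.0000]
J5: z=[-0.1106, -0.6984, -0.7071] o=[-0.4471, 0.7881, 1.2315] → [-0.6305, 0.1079, -0.0079, -0.1106, -0.6984, -0.7071]
J6: z=[0.9856, -0.1686, 0.0123] o=[-0.4701, 0.6629, 1.3587] → [-0.0384, -0.2531, -0.3942, 0.9856, -0.1686, 0.0123]
q̇ = J⁺·V = [-0.3490, -0.7250, 0.8240, 0.3810, -0.5330, 0.7040]

-0.3490 -0.7250 0.8240 0.3810 -0.5330 0.7040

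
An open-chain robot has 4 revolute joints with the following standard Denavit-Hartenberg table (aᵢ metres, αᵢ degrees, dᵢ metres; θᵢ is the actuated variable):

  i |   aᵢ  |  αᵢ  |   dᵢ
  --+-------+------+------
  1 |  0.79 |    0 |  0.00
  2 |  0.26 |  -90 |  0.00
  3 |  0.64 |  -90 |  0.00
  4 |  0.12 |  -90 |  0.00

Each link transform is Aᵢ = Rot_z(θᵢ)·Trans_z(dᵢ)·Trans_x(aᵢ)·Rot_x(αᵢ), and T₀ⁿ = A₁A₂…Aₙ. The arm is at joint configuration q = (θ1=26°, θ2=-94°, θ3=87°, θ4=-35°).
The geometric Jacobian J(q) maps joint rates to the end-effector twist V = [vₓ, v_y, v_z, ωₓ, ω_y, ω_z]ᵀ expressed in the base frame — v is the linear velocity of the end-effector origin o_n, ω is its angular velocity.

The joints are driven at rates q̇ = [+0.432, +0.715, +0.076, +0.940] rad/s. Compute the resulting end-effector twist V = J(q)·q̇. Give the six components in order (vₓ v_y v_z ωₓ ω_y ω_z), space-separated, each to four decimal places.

o_n = [0.8857, 0.0952, -0.7373]
J₁: ẑ×o_n = [-0.0952, 0.8857, 0.0000], ω = ẑ
J2: z=[0.0000, 0.0000, 1.0000] o=[0.7100, 0.3463, 0.0000] → [0.2511, 0.1757, -0.0000, 0.0000, 0.0000, 1.0000]
J3: z=[0.9272, 0.3746, 0.0000] o=[0.8074, 0.1052, 0.0000] → [-0.2762, 0.6836, -0.0386, 0.9272, 0.3746, 0.0000]
J4: z=[-0.3741, 0.9259, -0.0523] o=[0.8200, 0.0742, -0.6391] → [-0.0898, -0.0402, -0.0687, -0.3741, 0.9259, -0.0523]
V = J·q̇ = [0.0330, 0.5225, -0.0675, -0.2812, 0.8988, 1.0978]

0.0330 0.5225 -0.0675 -0.2812 0.8988 1.0978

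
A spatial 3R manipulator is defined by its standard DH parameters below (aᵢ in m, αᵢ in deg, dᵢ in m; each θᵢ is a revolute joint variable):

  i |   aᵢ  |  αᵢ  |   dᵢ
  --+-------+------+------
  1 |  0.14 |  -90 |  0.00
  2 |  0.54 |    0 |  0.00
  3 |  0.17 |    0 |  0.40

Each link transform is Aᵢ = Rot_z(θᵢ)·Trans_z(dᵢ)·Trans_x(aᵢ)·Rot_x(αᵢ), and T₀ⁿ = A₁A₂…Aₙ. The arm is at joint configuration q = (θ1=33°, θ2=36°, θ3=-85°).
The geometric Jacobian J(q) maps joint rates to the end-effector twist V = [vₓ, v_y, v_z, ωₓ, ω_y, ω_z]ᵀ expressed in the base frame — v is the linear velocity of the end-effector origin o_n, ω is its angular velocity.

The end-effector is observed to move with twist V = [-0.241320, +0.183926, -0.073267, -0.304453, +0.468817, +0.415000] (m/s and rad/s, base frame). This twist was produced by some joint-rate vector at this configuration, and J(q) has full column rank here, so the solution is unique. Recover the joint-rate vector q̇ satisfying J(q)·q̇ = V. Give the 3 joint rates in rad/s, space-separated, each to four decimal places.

0.4150 0.0250 0.5340

o_n = [0.3595, 0.7104, -0.1891]
J₁: ẑ×o_n = [-0.7104, 0.3595, 0.0000], ω = ẑ
J2: z=[-0.5446, 0.8387, 0.0000] o=[0.1174, 0.0762, 0.0000] → [-0.1586, -0.1030, -0.5484, -0.5446, 0.8387, 0.0000]
J3: z=[-0.5446, 0.8387, 0.0000] o=[0.4838, 0.3142, -0.3174] → [0.1076, 0.0699, -0.1115, -0.5446, 0.8387, 0.0000]
q̇ = J⁺·V = [0.4150, 0.0250, 0.5340]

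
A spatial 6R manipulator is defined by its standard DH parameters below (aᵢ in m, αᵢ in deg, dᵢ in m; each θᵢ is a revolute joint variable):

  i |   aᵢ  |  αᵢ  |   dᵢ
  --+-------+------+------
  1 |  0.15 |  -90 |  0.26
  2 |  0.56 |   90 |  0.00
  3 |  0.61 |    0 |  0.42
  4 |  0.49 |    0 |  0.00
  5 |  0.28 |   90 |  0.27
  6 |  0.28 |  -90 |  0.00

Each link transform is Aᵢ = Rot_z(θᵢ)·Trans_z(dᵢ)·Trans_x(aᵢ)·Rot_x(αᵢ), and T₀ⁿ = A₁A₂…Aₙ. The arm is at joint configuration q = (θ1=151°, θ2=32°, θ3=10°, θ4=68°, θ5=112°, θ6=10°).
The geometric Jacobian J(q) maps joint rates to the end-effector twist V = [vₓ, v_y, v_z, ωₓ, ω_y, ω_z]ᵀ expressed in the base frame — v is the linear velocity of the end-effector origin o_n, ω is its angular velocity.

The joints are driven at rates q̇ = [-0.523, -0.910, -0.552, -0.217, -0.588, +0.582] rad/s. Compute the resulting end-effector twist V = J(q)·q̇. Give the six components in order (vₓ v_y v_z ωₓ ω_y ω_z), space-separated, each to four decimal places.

o_n = [-1.2410, 0.1291, 0.5073]
J₁: ẑ×o_n = [-0.1291, -1.2410, 0.0000], ω = ẑ
J2: z=[-0.4848, -0.8746, 0.0000] o=[-0.1312, 0.0727, 0.2600] → [-0.2163, 0.1199, -0.9980, -0.4848, -0.8746, 0.0000]
J3: z=[-0.4635, 0.2569, 0.8480] o=[-0.5466, 0.3030, -0.0368] → [0.2872, -0.3368, 0.2590, -0.4635, 0.2569, 0.8480]
J4: z=[-0.4635, 0.2569, 0.8480] o=[-1.2381, 0.5652, 0.0011] → [0.4999, 0.2322, 0.2028, -0.4635, 0.2569, 0.8480]
J5: z=[-0.4635, 0.2569, 0.8480] o=[-1.5461, 0.1879, -0.0529] → [0.1938, 0.5184, -0.0511, -0.4635, 0.2569, 0.8480]
J6: z=[-0.3486, -0.9327, 0.0920] o=[-1.4431, 0.1864, 0.3222] → [-0.1674, 0.0831, 0.2085, -0.3486, -0.9327, 0.0920]
V = J·q̇ = [-0.2140, 0.4190, 0.8726, 0.8672, -0.0956, -1.6202]

-0.2140 0.4190 0.8726 0.8672 -0.0956 -1.6202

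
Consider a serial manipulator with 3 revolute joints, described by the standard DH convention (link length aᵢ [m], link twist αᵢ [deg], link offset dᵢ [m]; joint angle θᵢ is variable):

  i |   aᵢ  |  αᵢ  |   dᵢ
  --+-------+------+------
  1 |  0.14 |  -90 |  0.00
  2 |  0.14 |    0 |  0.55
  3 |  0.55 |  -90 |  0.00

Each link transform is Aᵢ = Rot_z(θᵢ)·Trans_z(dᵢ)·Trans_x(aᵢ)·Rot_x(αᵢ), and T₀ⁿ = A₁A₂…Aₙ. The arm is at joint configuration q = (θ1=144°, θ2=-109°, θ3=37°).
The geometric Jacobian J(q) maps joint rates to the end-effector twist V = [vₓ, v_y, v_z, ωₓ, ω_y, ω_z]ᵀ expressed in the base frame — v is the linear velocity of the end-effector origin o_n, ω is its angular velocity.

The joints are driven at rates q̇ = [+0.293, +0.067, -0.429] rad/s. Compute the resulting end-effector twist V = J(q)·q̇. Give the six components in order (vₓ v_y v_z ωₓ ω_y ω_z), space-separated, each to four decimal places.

0.2309 -0.2635 0.0646 0.2128 0.2929 0.2930

o_n = [-0.5372, -0.2896, 0.6555]
J₁: ẑ×o_n = [0.2896, -0.5372, 0.0000], ω = ẑ
J2: z=[-0.5878, -0.8090, 0.0000] o=[-0.1133, 0.0823, 0.0000] → [-0.5303, 0.3853, -0.1244, -0.5878, -0.8090, 0.0000]
J3: z=[-0.5878, -0.8090, 0.0000] o=[-0.3997, -0.3895, 0.1324] → [-0.4232, 0.3075, -0.1700, -0.5878, -0.8090, 0.0000]
V = J·q̇ = [0.2309, -0.2635, 0.0646, 0.2128, 0.2929, 0.2930]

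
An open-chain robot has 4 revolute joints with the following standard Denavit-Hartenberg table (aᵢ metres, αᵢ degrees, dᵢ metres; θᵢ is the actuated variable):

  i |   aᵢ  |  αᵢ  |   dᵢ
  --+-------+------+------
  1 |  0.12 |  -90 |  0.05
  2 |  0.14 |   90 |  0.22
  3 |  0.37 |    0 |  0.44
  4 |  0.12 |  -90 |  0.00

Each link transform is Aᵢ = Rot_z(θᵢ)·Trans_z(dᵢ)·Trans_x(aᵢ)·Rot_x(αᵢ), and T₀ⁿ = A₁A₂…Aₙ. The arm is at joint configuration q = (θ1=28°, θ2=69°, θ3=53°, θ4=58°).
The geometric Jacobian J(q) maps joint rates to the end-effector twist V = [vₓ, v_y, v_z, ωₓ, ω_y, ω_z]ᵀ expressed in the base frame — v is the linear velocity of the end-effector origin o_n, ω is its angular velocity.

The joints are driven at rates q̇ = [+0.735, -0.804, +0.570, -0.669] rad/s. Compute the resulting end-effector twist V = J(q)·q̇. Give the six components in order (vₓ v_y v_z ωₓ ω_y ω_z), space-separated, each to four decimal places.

-0.6414 0.3447 0.5693 0.2958 -0.7533 0.6995

o_n = [0.2752, 0.8570, -0.0908]
J₁: ẑ×o_n = [-0.8570, 0.2752, 0.0000], ω = ẑ
J2: z=[-0.4695, 0.8829, 0.0000] o=[0.1060, 0.0563, 0.0500] → [-0.1243, -0.0661, -0.5253, -0.4695, 0.8829, 0.0000]
J3: z=[0.8243, 0.4383, 0.3584] o=[0.0470, 0.2741, -0.0807] → [-0.2133, 0.0901, 0.3805, 0.8243, 0.4383, 0.3584]
J4: z=[0.8243, 0.4383, 0.3584] o=[0.3414, 0.7654, -0.1309] → [-0.0153, -0.0568, 0.1046, 0.8243, 0.4383, 0.3584]
V = J·q̇ = [-0.6414, 0.3447, 0.5693, 0.2958, -0.7533, 0.6995]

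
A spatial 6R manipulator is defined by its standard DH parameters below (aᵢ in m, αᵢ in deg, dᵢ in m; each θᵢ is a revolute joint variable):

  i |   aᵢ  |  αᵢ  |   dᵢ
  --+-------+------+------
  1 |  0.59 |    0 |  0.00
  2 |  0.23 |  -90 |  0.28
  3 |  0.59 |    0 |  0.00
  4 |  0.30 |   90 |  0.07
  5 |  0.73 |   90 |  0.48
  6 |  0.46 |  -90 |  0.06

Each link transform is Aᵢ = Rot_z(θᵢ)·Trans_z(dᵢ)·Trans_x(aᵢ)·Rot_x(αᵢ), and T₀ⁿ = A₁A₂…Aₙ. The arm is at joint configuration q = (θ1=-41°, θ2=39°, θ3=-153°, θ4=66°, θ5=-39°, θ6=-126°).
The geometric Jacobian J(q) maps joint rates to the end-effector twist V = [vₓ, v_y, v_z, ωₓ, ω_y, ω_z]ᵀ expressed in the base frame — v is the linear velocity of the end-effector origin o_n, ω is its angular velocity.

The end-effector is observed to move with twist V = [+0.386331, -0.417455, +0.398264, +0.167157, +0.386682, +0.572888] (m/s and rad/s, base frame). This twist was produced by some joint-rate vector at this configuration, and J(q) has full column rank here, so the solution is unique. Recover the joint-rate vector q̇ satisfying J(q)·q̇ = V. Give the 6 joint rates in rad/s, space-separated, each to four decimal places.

o_n = [0.0652, -0.6398, 1.1721]
J₁: ẑ×o_n = [0.6398, 0.0652, -0.0000], ω = ẑ
J2: z=[0.0000, 0.0000, 1.0000] o=[0.4453, -0.3871, 0.0000] → [0.2528, -0.3800, 0.0000, 0.0000, 0.0000, 1.0000]
J3: z=[0.0349, 0.9994, 0.0000] o=[0.6751, -0.3951, 0.2800] → [0.8915, -0.0311, 0.6010, 0.0349, 0.9994, 0.0000]
J4: z=[0.0349, 0.9994, 0.0000] o=[0.1498, -0.3768, 0.5479] → [0.6238, -0.0218, 0.0753, 0.0349, 0.9994, 0.0000]
J5: z=[-0.9980, 0.0349, 0.0523] o=[0.1679, -0.3073, 0.8474] → [0.0287, 0.3186, 0.3354, -0.9980, 0.0349, 0.0523]
J6: z=[-0.0600, -0.7755, -0.6285] o=[-0.2975, -0.7508, 1.4391] → [0.2768, -0.2440, 0.2747, -0.0600, -0.7755, -0.6285]
q̇ = J⁺·V = [-0.3910, 0.9190, 0.8510, -0.5240, -0.1510, -0.0840]

-0.3910 0.9190 0.8510 -0.5240 -0.1510 -0.0840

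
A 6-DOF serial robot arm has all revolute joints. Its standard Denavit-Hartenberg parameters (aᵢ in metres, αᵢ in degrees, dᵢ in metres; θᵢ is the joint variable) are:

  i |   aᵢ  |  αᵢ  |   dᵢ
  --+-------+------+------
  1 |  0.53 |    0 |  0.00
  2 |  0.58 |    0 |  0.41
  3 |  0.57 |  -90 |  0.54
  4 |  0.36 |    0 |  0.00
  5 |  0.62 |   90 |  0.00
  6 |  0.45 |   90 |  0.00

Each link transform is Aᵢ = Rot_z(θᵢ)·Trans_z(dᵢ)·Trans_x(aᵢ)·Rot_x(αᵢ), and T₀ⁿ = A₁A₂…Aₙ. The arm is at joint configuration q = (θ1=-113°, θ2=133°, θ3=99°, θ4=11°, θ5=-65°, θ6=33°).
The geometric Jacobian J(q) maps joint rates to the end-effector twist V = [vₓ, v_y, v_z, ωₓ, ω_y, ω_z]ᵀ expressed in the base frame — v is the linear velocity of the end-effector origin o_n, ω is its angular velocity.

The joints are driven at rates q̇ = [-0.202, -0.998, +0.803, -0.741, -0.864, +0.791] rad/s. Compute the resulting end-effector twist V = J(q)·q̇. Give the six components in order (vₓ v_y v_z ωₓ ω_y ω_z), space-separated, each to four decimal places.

1.0139 -1.5691 1.0460 1.7140 0.2184 0.0679

o_n = [-0.6083, 0.9120, 1.6882]
J₁: ẑ×o_n = [-0.9120, -0.6083, 0.0000], ω = ẑ
J2: z=[0.0000, 0.0000, 1.0000] o=[-0.2071, -0.4879, 0.0000] → [-1.3999, -0.4012, 0.0000, 0.0000, 0.0000, 1.0000]
J3: z=[0.0000, 0.0000, 1.0000] o=[0.3379, -0.2895, 0.4100] → [-1.2015, -0.9462, 0.0000, 0.0000, 0.0000, 1.0000]
J4: z=[-0.8746, -0.4848, 0.0000] o=[0.0616, 0.2090, 0.9500] → [-0.3579, 0.6457, -0.9396, -0.8746, -0.4848, 0.0000]
J5: z=[-0.8746, -0.4848, 0.0000] o=[-0.1097, 0.5181, 0.8813] → [-0.3912, 0.7057, -0.5863, -0.8746, -0.4848, 0.0000]
J6: z=[0.3922, -0.7076, 0.5878] o=[-0.2864, 0.8369, 1.3829] → [-0.2602, -0.3090, -0.1983, 0.3922, -0.7076, 0.5878]
V = J·q̇ = [1.0139, -1.5691, 1.0460, 1.7140, 0.2184, 0.0679]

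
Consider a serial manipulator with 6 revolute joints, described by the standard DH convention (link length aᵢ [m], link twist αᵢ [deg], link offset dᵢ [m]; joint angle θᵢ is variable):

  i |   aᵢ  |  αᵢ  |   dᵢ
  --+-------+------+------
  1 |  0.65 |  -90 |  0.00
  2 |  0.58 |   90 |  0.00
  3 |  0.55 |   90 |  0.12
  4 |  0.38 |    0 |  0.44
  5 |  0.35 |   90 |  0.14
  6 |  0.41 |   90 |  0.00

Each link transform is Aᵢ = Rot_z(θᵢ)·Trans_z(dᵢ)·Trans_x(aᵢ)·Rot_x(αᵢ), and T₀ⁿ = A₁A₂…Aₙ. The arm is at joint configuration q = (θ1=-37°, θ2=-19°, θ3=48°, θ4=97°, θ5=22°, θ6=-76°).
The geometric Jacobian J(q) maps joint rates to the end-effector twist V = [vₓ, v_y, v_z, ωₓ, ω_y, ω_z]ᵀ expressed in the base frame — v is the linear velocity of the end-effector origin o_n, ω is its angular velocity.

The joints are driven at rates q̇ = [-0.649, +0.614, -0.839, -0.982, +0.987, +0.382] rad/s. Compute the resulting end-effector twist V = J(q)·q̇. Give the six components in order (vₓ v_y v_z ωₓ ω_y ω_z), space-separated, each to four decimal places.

o_n = [1.0269, -0.6604, 1.1367]
J₁: ẑ×o_n = [0.6604, 1.0269, -0.0000], ω = ẑ
J2: z=[0.6018, 0.7986, 0.0000] o=[0.5191, -0.3912, 0.0000] → [0.9078, -0.6841, -0.5675, 0.6018, 0.7986, 0.0000]
J3: z=[-0.2600, 0.1959, 0.9455] o=[0.9571, -0.7212, 0.1888] → [0.1282, 0.3125, -0.0295, -0.2600, 0.1959, 0.9455]
J4: z=[0.1585, -0.9573, 0.2419] o=[1.4498, -0.5807, 0.4221] → [-0.6648, -0.2156, -0.4174, 0.1585, -0.9573, 0.2419]
J5: z=[0.1585, -0.9573, 0.2419] o=[1.3773, -0.9378, 0.8751] → [-0.3176, -0.1263, -0.2915, 0.1585, -0.9573, 0.2419]
J6: z=[0.7070, 0.2811, 0.6489] o=[1.1583, -1.0480, 1.1614] → [-0.2585, -0.0678, 0.3110, 0.7070, 0.2811, 0.6489]
V = J·q̇ = [0.2619, -1.2875, -0.0827, 0.8585, 0.4286, -1.1932]

0.2619 -1.2875 -0.0827 0.8585 0.4286 -1.1932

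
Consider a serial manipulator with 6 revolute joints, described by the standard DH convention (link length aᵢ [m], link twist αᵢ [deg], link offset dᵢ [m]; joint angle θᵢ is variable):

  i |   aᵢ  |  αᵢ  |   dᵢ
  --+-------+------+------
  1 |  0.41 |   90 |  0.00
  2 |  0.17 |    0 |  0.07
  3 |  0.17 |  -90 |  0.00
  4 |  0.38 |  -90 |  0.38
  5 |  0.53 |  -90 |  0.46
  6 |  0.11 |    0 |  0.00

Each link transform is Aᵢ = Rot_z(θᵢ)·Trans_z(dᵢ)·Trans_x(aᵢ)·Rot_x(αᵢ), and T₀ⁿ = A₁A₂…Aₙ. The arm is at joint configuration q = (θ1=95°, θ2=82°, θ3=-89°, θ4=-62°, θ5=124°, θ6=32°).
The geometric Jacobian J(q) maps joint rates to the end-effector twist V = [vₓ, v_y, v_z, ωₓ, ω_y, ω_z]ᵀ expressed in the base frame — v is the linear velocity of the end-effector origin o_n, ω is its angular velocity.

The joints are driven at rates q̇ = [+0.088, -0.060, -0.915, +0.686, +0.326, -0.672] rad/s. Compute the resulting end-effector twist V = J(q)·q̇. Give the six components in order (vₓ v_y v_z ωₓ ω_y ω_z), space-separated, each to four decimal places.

-0.5042 -0.3730 -0.4091 -0.6845 0.5254 0.3290

o_n = [-0.1735, 0.9409, -0.0331]
J₁: ẑ×o_n = [-0.9409, -0.1735, 0.0000], ω = ẑ
J2: z=[0.9962, 0.0872, 0.0000] o=[-0.0357, 0.4084, 0.0000] → [-0.0029, 0.0330, 0.5424, 0.9962, 0.0872, 0.0000]
J3: z=[0.9962, 0.0872, 0.0000] o=[0.0319, 0.4381, 0.1683] → [-0.0176, 0.2007, 0.5188, 0.9962, 0.0872, 0.0000]
J4: z=[-0.0106, 0.1214, 0.9925] o=[0.0172, 0.6062, 0.1476] → [-0.3541, -0.1912, 0.0196, -0.0106, 0.1214, 0.9925]
J5: z=[-0.5441, 0.8321, -0.1076] o=[0.3320, 0.8580, 0.5031] → [-0.4372, -0.2373, 0.3755, -0.5441, 0.8321, -0.1076]
J6: z=[-0.7015, -0.3807, 0.6025] o=[-0.1622, 1.0270, 0.0344] → [0.0776, -0.0541, 0.0561, -0.7015, -0.3807, 0.6025]
V = J·q̇ = [-0.5042, -0.3730, -0.4091, -0.6845, 0.5254, 0.3290]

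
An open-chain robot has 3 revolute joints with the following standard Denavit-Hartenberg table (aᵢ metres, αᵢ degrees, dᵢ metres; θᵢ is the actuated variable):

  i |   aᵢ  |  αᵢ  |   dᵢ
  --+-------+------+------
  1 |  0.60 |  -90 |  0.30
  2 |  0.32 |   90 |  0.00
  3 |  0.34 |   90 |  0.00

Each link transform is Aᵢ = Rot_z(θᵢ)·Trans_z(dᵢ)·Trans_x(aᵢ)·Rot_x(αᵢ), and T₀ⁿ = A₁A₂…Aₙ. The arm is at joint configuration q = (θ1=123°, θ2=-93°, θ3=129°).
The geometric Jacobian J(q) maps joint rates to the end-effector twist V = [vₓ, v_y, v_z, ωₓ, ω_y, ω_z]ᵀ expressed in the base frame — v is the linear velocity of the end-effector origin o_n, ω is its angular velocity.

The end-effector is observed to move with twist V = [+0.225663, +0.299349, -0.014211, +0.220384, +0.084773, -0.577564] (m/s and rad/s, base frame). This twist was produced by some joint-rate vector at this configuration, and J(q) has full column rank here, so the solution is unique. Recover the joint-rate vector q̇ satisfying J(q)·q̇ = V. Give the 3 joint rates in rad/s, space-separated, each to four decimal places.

-0.5750 -0.2310 0.0490

o_n = [-0.5454, 0.3546, 0.4059]
J₁: ẑ×o_n = [-0.3546, -0.5454, 0.0000], ω = ẑ
J2: z=[-0.8387, -0.5446, 0.0000] o=[-0.3268, 0.5032, 0.3000] → [-0.0577, 0.0888, 0.0055, -0.8387, -0.5446, 0.0000]
J3: z=[0.5439, -0.8375, -0.0523] o=[-0.3177, 0.4892, 0.6196] → [0.1719, 0.1281, -0.2639, 0.5439, -0.8375, -0.0523]
q̇ = J⁺·V = [-0.5750, -0.2310, 0.0490]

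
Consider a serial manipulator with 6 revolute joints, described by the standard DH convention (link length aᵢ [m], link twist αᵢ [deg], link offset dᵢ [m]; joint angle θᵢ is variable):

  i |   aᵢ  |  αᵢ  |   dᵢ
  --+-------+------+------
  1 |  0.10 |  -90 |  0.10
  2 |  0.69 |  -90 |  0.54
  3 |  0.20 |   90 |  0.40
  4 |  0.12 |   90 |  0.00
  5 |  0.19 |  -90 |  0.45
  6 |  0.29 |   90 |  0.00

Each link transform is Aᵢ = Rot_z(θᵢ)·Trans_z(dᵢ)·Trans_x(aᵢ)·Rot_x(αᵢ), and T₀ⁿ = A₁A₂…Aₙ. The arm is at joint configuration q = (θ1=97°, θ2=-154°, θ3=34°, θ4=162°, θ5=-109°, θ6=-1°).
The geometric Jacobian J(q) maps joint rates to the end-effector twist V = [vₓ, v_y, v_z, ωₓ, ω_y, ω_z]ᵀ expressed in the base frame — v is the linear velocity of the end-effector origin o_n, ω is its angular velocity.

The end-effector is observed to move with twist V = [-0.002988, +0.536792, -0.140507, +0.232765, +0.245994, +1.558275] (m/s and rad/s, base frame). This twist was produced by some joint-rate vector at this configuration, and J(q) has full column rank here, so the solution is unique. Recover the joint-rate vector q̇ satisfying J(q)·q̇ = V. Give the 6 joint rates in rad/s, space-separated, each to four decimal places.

o_n = [0.0714, -0.2043, 1.1660]
J₁: ẑ×o_n = [0.2043, 0.0714, -0.0000], ω = ẑ
J2: z=[-0.9925, -0.1219, 0.0000] o=[-0.0122, 0.0993, 0.1000] → [-0.1299, 1.0580, 0.3114, -0.9925, -0.1219, 0.0000]
J3: z=[-0.0534, 0.4351, 0.8988] o=[-0.4726, -0.5821, 0.4025] → [-0.0074, 0.5297, -0.2569, -0.0534, 0.4351, 0.8988]
J4: z=[-0.7616, -0.5999, 0.2451] o=[-0.3648, -0.5423, 0.8347] → [-0.2816, 0.3593, 0.0042, -0.7616, -0.5999, 0.2451]
J5: z=[0.1488, 0.2063, 0.9671] o=[-0.4405, -0.4496, 0.8265] → [-0.1672, 0.4445, -0.0691, 0.1488, 0.2063, 0.9671]
J6: z=[-0.3484, 0.9262, -0.1440] o=[-0.1977, -0.2968, 1.2219] → [-0.0385, -0.0582, -0.2815, -0.3484, 0.9262, -0.1440]
q̇ = J⁺·V = [0.4340, -0.0470, 0.4790, -0.0640, 0.7090, -0.1650]

0.4340 -0.0470 0.4790 -0.0640 0.7090 -0.1650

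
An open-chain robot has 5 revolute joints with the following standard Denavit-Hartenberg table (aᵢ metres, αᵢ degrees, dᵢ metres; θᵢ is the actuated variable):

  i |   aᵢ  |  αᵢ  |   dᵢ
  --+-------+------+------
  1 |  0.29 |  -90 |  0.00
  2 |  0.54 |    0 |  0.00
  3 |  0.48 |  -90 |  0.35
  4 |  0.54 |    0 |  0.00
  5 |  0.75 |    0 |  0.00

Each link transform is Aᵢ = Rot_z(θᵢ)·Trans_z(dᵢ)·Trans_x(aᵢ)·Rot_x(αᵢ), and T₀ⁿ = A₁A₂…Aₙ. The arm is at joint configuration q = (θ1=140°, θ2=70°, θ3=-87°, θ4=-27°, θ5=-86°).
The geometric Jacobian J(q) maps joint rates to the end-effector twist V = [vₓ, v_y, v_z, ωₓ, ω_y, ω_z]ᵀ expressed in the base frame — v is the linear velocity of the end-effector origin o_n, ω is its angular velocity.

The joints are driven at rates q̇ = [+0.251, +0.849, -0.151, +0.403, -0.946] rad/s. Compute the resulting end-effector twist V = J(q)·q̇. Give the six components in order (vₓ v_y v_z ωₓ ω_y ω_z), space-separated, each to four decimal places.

0.7223 -0.5101 -0.6835 -0.3271 -0.6367 0.7703

o_n = [-1.6794, -0.2690, -0.3121]
J₁: ẑ×o_n = [0.2690, -1.6794, 0.0000], ω = ẑ
J2: z=[-0.6428, -0.7660, 0.0000] o=[-0.2222, 0.1864, 0.0000] → [0.2391, -0.2006, -0.8236, -0.6428, -0.7660, 0.0000]
J3: z=[-0.6428, -0.7660, 0.0000] o=[-0.3636, 0.3051, -0.5074] → [-0.1496, 0.1256, -0.6389, -0.6428, -0.7660, 0.0000]
J4: z=[-0.2240, 0.1879, -0.9563] o=[-0.9402, 0.3321, -0.3671] → [-0.5644, 0.7192, 0.2735, -0.2240, 0.1879, -0.9563]
J5: z=[-0.2240, 0.1879, -0.9563] o=[-1.4503, 0.4400, -0.2264] → [-0.6941, 0.1999, 0.2018, -0.2240, 0.1879, -0.9563]
V = J·q̇ = [0.7223, -0.5101, -0.6835, -0.3271, -0.6367, 0.7703]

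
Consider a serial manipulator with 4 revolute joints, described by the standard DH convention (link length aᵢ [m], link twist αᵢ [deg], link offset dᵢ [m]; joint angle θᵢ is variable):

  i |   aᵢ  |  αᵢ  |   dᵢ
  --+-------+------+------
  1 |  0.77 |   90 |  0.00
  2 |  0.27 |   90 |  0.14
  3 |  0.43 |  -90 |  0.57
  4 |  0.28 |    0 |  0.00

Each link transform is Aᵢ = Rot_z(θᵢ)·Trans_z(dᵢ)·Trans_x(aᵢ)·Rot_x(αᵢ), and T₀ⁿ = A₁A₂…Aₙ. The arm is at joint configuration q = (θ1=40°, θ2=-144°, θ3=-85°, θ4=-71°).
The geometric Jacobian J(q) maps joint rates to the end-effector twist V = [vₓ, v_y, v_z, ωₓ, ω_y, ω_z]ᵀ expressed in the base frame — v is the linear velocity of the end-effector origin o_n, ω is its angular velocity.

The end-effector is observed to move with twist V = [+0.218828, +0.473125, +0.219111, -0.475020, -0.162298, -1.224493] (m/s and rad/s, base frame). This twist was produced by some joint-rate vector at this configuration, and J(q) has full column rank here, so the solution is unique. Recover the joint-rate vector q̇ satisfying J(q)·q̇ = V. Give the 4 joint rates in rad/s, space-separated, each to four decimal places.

o_n = [-0.2252, 0.3060, 0.4899]
J₁: ẑ×o_n = [-0.3060, -0.2252, 0.0000], ω = ẑ
J2: z=[0.6428, -0.7660, 0.0000] o=[0.5899, 0.4949, 0.0000] → [-0.3753, -0.3149, -0.7458, 0.6428, -0.7660, 0.0000]
J3: z=[-0.4503, -0.3778, 0.8090] o=[0.5125, 0.2473, -0.1587] → [-0.2926, -0.3048, -0.3052, -0.4503, -0.3778, 0.8090]
J4: z=[-0.5614, -0.5848, -0.5855] o=[-0.0427, 0.3406, 0.2804] → [-0.1428, 0.2245, -0.0873, -0.5614, -0.5848, -0.5855]
q̇ = J⁺·V = [-0.4690, -0.2530, -0.3360, 0.8260]

-0.4690 -0.2530 -0.3360 0.8260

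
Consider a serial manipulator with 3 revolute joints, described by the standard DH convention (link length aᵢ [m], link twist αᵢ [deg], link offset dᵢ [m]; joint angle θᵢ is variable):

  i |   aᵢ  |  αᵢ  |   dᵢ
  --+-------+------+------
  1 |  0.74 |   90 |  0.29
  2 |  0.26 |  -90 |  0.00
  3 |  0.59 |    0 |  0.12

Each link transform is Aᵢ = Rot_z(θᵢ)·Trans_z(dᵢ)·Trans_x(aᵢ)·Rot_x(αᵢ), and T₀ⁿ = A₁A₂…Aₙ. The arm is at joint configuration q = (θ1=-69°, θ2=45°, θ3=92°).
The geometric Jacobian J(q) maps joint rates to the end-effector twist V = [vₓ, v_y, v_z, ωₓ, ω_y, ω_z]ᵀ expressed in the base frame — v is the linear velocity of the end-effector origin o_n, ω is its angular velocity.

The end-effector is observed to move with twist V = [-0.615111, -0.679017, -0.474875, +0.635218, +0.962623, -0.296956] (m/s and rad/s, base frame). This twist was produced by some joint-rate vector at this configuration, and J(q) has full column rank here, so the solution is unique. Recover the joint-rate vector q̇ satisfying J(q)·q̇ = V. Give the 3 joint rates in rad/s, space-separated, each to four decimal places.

o_n = [0.8459, -0.5584, 0.5441]
J₁: ẑ×o_n = [0.5584, 0.8459, -0.0000], ω = ẑ
J2: z=[-0.9336, -0.3584, 0.0000] o=[0.2652, -0.6908, 0.2900] → [-0.0911, 0.2373, 0.0844, -0.9336, -0.3584, 0.0000]
J3: z=[-0.2534, 0.6601, 0.7071] o=[0.3311, -0.8625, 0.4738] → [-0.1686, 0.3819, -0.4169, -0.2534, 0.6601, 0.7071]
q̇ = J⁺·V = [-0.9680, -0.9380, 0.9490]

-0.9680 -0.9380 0.9490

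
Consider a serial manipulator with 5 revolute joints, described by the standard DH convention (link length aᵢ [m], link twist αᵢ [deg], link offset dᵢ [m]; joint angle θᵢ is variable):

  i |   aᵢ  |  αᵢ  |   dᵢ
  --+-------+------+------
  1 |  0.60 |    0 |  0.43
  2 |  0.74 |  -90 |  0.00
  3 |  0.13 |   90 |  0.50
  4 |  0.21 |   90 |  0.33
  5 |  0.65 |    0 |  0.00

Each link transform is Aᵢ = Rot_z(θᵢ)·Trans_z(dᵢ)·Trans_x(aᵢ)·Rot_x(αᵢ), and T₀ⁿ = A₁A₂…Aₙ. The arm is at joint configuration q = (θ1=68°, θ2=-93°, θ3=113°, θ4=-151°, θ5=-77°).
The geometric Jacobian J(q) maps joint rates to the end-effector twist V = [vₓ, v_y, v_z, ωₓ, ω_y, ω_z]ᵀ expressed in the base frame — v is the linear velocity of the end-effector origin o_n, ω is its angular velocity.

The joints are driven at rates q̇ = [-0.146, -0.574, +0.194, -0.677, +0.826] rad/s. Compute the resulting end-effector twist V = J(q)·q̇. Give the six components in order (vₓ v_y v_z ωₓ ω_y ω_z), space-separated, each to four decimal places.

o_n = [0.8450, 0.6282, 0.7156]
J₁: ẑ×o_n = [-0.6282, 0.8450, 0.0000], ω = ẑ
J2: z=[0.0000, 0.0000, 1.0000] o=[0.2248, 0.5563, 0.4300] → [-0.0719, 0.6202, 0.0000, 0.0000, 0.0000, 1.0000]
J3: z=[0.4226, 0.9063, 0.0000] o=[0.8954, 0.2436, 0.4300] → [0.2589, -0.1207, 0.2083, 0.4226, 0.9063, 0.0000]
J4: z=[0.8343, -0.3890, -0.3907] o=[1.0607, 0.7182, 0.3103] → [-0.1928, -0.2538, -0.1590, 0.8343, -0.3890, -0.3907]
J5: z=[0.5413, 0.7126, 0.4463] o=[1.3580, 0.4672, 0.3505] → [0.1884, -0.4266, 0.4528, 0.5413, 0.7126, 0.4463]
V = J·q̇ = [0.4694, -0.6833, 0.5220, -0.0357, 1.0278, -0.0869]

0.4694 -0.6833 0.5220 -0.0357 1.0278 -0.0869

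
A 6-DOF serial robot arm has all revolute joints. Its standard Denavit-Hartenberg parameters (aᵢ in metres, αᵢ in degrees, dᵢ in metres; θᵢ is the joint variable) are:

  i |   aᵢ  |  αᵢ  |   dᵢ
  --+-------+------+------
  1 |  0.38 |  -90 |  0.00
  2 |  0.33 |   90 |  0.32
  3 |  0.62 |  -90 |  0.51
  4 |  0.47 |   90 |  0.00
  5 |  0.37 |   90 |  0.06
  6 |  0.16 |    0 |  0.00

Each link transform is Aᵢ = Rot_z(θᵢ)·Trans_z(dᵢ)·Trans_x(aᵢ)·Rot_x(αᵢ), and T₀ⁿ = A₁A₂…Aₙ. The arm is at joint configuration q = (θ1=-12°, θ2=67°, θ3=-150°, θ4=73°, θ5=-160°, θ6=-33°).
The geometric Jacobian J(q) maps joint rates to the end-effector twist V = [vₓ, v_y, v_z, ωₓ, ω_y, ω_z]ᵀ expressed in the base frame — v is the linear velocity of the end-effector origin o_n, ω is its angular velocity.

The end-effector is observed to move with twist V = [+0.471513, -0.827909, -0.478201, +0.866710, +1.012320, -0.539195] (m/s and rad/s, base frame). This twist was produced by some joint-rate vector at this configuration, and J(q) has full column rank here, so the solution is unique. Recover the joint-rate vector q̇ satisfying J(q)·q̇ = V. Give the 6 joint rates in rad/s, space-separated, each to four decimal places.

-0.1600 0.8660 0.5450 -0.2230 -0.6720 0.2750

o_n = [0.7599, 0.0152, 0.4459]
J₁: ẑ×o_n = [-0.0152, 0.7599, 0.0000], ω = ẑ
J2: z=[0.2079, 0.9781, 0.0000] o=[0.3717, -0.0790, 0.0000] → [0.4361, -0.0927, -0.3601, 0.2079, 0.9781, 0.0000]
J3: z=[0.9004, -0.1914, 0.3907] o=[0.5644, 0.2072, -0.3038] → [-0.0685, -0.5986, -0.1354, 0.9004, -0.1914, 0.3907]
J4: z=[0.0110, -0.8877, -0.4603] o=[0.7539, -0.1500, 0.3898] → [0.0262, -0.0034, 0.0071, 0.0110, -0.8877, -0.4603]
J5: z=[-0.1527, -0.4564, 0.8766] o=[0.2894, -0.1215, 0.3237] → [-0.1756, 0.4310, 0.1938, -0.1527, -0.4564, 0.8766]
J6: z=[0.3484, -0.8549, -0.3844] o=[0.6225, -0.0577, 0.4834] → [0.0601, -0.0397, 0.1429, 0.3484, -0.8549, -0.3844]
q̇ = J⁺·V = [-0.1600, 0.8660, 0.5450, -0.2230, -0.6720, 0.2750]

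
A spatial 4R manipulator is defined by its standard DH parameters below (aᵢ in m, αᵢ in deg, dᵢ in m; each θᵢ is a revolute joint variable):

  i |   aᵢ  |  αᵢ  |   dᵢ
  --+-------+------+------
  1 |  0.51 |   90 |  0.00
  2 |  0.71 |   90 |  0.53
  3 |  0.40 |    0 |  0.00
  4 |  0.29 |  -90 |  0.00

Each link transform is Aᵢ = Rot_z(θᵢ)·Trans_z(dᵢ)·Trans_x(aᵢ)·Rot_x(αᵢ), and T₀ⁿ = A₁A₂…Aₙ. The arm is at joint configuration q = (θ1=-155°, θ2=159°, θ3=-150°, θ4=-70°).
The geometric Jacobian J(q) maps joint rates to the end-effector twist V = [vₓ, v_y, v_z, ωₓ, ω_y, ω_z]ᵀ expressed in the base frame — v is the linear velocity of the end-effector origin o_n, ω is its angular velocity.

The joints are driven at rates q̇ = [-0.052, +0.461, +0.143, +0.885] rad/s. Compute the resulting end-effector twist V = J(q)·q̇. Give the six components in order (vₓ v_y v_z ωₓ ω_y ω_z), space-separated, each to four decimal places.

0.0167 -0.2772 -0.1193 -0.5287 0.2621 0.9077

o_n = [-0.5608, 0.3083, 0.0507]
J₁: ẑ×o_n = [-0.3083, -0.5608, 0.0000], ω = ẑ
J2: z=[-0.4226, 0.9063, 0.0000] o=[-0.4622, -0.2155, 0.0000] → [0.0459, 0.0214, -0.1320, -0.4226, 0.9063, 0.0000]
J3: z=[-0.3248, -0.1515, 0.9336] o=[-0.0855, 0.5449, 0.2544] → [0.2518, -0.5099, 0.0049, -0.3248, -0.1515, 0.9336]
J4: z=[-0.3248, -0.1515, 0.9336] o=[-0.2940, 0.2270, 0.1303] → [-0.0638, -0.2749, -0.0668, -0.3248, -0.1515, 0.9336]
V = J·q̇ = [0.0167, -0.2772, -0.1193, -0.5287, 0.2621, 0.9077]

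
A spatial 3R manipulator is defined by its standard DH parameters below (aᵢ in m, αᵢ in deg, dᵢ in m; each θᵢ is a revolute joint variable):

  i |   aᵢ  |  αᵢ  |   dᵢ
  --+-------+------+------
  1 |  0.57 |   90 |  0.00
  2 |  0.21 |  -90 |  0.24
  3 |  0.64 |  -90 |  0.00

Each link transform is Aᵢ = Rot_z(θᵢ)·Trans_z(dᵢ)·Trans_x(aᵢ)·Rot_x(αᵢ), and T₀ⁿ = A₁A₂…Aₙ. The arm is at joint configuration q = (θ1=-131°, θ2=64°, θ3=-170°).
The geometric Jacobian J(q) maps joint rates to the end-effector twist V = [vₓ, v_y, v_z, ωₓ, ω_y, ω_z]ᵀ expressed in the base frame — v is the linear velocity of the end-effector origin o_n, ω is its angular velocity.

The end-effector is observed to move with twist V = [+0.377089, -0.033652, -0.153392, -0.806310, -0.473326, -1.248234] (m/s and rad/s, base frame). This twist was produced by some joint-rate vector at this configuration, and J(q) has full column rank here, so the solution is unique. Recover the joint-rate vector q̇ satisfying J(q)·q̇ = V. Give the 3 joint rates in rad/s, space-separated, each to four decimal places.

-0.8160 0.2980 -0.9860

o_n = [-0.5181, -0.0608, -0.3777]
J₁: ẑ×o_n = [0.0608, -0.5181, 0.0000], ω = ẑ
J2: z=[-0.7547, 0.6561, 0.0000] o=[-0.3740, -0.4302, 0.0000] → [-0.2478, -0.2851, -0.1842, -0.7547, 0.6561, 0.0000]
J3: z=[0.5897, 0.6783, 0.4384] o=[-0.6155, -0.3422, 0.1887] → [-0.5076, 0.3767, 0.0999, 0.5897, 0.6783, 0.4384]
q̇ = J⁺·V = [-0.8160, 0.2980, -0.9860]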